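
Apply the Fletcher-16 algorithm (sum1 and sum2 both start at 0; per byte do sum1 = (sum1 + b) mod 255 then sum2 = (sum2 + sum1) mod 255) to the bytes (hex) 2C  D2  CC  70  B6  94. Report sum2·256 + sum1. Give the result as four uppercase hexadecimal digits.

AD87

Running sums (mod 255):
  after byte 0 (2C): sum1=44, sum2=44
  after byte 1 (D2): sum1=254, sum2=43
  after byte 2 (CC): sum1=203, sum2=246
  after byte 3 (70): sum1=60, sum2=51
  after byte 4 (B6): sum1=242, sum2=38
  after byte 5 (94): sum1=135, sum2=173
Checksum = sum2·256 + sum1 = 173·256 + 135 = 44423 = 0xAD87.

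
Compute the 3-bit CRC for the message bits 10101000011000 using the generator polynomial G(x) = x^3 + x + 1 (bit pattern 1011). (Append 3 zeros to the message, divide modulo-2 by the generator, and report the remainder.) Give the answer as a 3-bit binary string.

110

Append 3 zeros: 10101000011000000. Divide by 1011 (XOR where the leading bit is 1):
  pos 0: 1010 XOR 1011 = 0001
  pos 3: 1100 XOR 1011 = 0111
  pos 4: 1110 XOR 1011 = 0101
  pos 5: 1010 XOR 1011 = 0001
  pos 8: 1110 XOR 1011 = 0101
  pos 9: 1010 XOR 1011 = 0001
  pos 12: 1000 XOR 1011 = 0011
Remainder (last 3 bits) = 110. This is the CRC / FCS.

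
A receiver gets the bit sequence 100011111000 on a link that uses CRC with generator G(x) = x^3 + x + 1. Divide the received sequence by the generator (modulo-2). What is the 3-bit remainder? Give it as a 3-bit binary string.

000

Modulo-2 division of 100011111000 by 1011:
  pos 0: 1000 XOR 1011 = 0011
  pos 2: 1111 XOR 1011 = 0100
  pos 3: 1001 XOR 1011 = 0010
  pos 5: 1011 XOR 1011 = 0000
Remainder = 000 (zero — the frame passes the CRC check).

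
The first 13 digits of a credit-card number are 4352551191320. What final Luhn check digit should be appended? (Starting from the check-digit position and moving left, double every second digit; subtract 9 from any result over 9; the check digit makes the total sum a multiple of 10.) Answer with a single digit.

9

Partial digits right→left: 0 2 3 1 9 1 1 5 5 2 5 3 4
Double every second digit counting from the check-digit position (so the 1st, 3rd, 5th, ... of the partial from the right).
  doubled (with −9 where >9): 0 6 9 2 1 1 8 → sum 27
  kept as-is: 2 1 1 5 2 3 → sum 14
Total = 27 + 14 = 41.
Check digit = (10 − (41 mod 10)) mod 10 = 9.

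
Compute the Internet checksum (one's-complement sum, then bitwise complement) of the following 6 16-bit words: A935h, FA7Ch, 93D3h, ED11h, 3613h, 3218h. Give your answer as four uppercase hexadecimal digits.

One's-complement addition (fold any carry out of bit 15 back into bit 0):
  0xA935 + 0xFA7C = 0x1A3B1 → wrap carry → 0xA3B2
  0xA3B2 + 0x93D3 = 0x13785 → wrap carry → 0x3786
  0x3786 + 0xED11 = 0x12497 → wrap carry → 0x2498
  0x2498 + 0x3613 = 0x05AAB
  0x5AAB + 0x3218 = 0x08CC3
One's-complement sum = 0x8CC3.
Checksum = ~0x8CC3 & 0xFFFF = 0x733C.

733C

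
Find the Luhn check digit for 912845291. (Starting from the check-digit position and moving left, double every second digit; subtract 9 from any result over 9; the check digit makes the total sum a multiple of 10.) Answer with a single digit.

0

Partial digits right→left: 1 9 2 5 4 8 2 1 9
Double every second digit counting from the check-digit position (so the 1st, 3rd, 5th, ... of the partial from the right).
  doubled (with −9 where >9): 2 4 8 4 9 → sum 27
  kept as-is: 9 5 8 1 → sum 23
Total = 27 + 23 = 50.
Check digit = (10 − (50 mod 10)) mod 10 = 0.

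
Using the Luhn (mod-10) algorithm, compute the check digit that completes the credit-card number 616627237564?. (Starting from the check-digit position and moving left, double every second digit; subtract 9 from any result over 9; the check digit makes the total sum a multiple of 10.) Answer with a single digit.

Partial digits right→left: 4 6 5 7 3 2 7 2 6 6 1 6
Double every second digit counting from the check-digit position (so the 1st, 3rd, 5th, ... of the partial from the right).
  doubled (with −9 where >9): 8 1 6 5 3 2 → sum 25
  kept as-is: 6 7 2 2 6 6 → sum 29
Total = 25 + 29 = 54.
Check digit = (10 − (54 mod 10)) mod 10 = 6.

6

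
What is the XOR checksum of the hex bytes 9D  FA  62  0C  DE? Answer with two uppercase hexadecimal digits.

D7

XOR the bytes together:
  start with 0x9D
  0x9D ⊕ 0xFA = 0x67
  0x67 ⊕ 0x62 = 0x05
  0x05 ⊕ 0x0C = 0x09
  0x09 ⊕ 0xDE = 0xD7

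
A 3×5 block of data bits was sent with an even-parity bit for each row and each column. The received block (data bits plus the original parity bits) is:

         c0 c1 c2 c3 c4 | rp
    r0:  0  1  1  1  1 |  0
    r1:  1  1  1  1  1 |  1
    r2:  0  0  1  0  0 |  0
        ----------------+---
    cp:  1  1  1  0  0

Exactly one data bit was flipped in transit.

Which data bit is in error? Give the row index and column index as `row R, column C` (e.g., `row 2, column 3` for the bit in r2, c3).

Recompute each row's even parity and compare to rp:
  r0: data parity 0, sent rp 0 → ok
  r1: data parity 1, sent rp 1 → ok
  r2: data parity 1, sent rp 0 → mismatch
Recompute each column's even parity and compare to cp:
  c0: data parity 1, sent cp 1 → ok
  c1: data parity 0, sent cp 1 → mismatch
  c2: data parity 1, sent cp 1 → ok
  c3: data parity 0, sent cp 0 → ok
  c4: data parity 0, sent cp 0 → ok
Exactly one row (r2) and one column (c1) fail → the flipped bit is at their intersection.

row 2, column 1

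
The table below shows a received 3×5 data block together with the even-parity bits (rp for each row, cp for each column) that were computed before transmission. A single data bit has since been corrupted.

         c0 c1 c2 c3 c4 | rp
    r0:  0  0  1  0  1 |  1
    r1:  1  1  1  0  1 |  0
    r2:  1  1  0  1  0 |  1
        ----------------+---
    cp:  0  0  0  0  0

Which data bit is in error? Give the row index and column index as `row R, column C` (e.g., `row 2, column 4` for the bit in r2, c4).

row 0, column 3

Recompute each row's even parity and compare to rp:
  r0: data parity 0, sent rp 1 → mismatch
  r1: data parity 0, sent rp 0 → ok
  r2: data parity 1, sent rp 1 → ok
Recompute each column's even parity and compare to cp:
  c0: data parity 0, sent cp 0 → ok
  c1: data parity 0, sent cp 0 → ok
  c2: data parity 0, sent cp 0 → ok
  c3: data parity 1, sent cp 0 → mismatch
  c4: data parity 0, sent cp 0 → ok
Exactly one row (r0) and one column (c3) fail → the flipped bit is at their intersection.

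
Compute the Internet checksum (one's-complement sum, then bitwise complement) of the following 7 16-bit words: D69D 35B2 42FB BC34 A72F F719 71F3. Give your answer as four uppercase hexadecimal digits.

One's-complement addition (fold any carry out of bit 15 back into bit 0):
  0xD69D + 0x35B2 = 0x10C4F → wrap carry → 0x0C50
  0x0C50 + 0x42FB = 0x04F4B
  0x4F4B + 0xBC34 = 0x10B7F → wrap carry → 0x0B80
  0x0B80 + 0xA72F = 0x0B2AF
  0xB2AF + 0xF719 = 0x1A9C8 → wrap carry → 0xA9C9
  0xA9C9 + 0x71F3 = 0x11BBC → wrap carry → 0x1BBD
One's-complement sum = 0x1BBD.
Checksum = ~0x1BBD & 0xFFFF = 0xE442.

E442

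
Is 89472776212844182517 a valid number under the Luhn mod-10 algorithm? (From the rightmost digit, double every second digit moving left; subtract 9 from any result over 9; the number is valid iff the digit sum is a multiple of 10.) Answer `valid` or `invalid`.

From the right, keep odd positions and double even positions (subtract 9 from any doubled value over 9):
  doubled (positions 2,4,...): 2 4 2 8 4 4 5 4 8 7 → sum 48
  kept (positions 1,3,...): 7 5 8 4 8 1 6 7 7 9 → sum 62
Total = 110.
110 mod 10 = 0, so the number is valid.

valid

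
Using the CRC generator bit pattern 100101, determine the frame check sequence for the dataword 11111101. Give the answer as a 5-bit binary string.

11110

Append 5 zeros: 1111110100000. Divide by 100101 (XOR where the leading bit is 1):
  pos 0: 111111 XOR 100101 = 011010
  pos 1: 110100 XOR 100101 = 010001
  pos 2: 100011 XOR 100101 = 000110
  pos 5: 110000 XOR 100101 = 010101
  pos 6: 101010 XOR 100101 = 001111
Remainder (last 5 bits) = 11110. This is the CRC / FCS.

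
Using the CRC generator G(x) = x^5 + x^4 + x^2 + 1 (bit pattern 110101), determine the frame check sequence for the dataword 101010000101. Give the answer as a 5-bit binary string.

11010

Append 5 zeros: 10101000010100000. Divide by 110101 (XOR where the leading bit is 1):
  pos 0: 101010 XOR 110101 = 011111
  pos 1: 111110 XOR 110101 = 001011
  pos 3: 101100 XOR 110101 = 011001
  pos 4: 110011 XOR 110101 = 000110
  pos 7: 110010 XOR 110101 = 000111
  pos 10: 111000 XOR 110101 = 001101
Remainder (last 5 bits) = 11010. This is the CRC / FCS.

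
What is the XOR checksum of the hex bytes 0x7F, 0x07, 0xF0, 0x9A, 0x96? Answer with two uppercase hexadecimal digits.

XOR the bytes together:
  start with 0x7F
  0x7F ⊕ 0x07 = 0x78
  0x78 ⊕ 0xF0 = 0x88
  0x88 ⊕ 0x9A = 0x12
  0x12 ⊕ 0x96 = 0x84

84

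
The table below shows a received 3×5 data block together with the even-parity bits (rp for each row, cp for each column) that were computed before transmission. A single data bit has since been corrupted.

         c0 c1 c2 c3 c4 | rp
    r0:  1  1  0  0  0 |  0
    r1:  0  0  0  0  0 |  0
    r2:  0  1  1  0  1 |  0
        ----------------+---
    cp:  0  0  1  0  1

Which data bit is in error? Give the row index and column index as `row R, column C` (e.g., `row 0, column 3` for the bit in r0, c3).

row 2, column 0

Recompute each row's even parity and compare to rp:
  r0: data parity 0, sent rp 0 → ok
  r1: data parity 0, sent rp 0 → ok
  r2: data parity 1, sent rp 0 → mismatch
Recompute each column's even parity and compare to cp:
  c0: data parity 1, sent cp 0 → mismatch
  c1: data parity 0, sent cp 0 → ok
  c2: data parity 1, sent cp 1 → ok
  c3: data parity 0, sent cp 0 → ok
  c4: data parity 1, sent cp 1 → ok
Exactly one row (r2) and one column (c0) fail → the flipped bit is at their intersection.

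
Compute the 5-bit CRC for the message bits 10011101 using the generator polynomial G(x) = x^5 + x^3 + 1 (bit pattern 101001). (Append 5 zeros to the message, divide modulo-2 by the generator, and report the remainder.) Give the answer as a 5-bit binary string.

Append 5 zeros: 1001110100000. Divide by 101001 (XOR where the leading bit is 1):
  pos 0: 100111 XOR 101001 = 001110
  pos 2: 111001 XOR 101001 = 010000
  pos 3: 100000 XOR 101001 = 001001
  pos 5: 100100 XOR 101001 = 001101
  pos 7: 110100 XOR 101001 = 011101
Remainder (last 5 bits) = 11101. This is the CRC / FCS.

11101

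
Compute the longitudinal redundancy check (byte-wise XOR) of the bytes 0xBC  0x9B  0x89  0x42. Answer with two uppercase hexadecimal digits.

EC

XOR the bytes together:
  start with 0xBC
  0xBC ⊕ 0x9B = 0x27
  0x27 ⊕ 0x89 = 0xAE
  0xAE ⊕ 0x42 = 0xEC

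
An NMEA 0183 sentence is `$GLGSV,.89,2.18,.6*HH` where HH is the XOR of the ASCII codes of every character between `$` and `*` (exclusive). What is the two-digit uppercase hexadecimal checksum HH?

47

XOR the ASCII codes of the payload characters:
  'G' = 0x47 → acc = 0x47
  'L' = 0x4C → acc = 0x0B
  'G' = 0x47 → acc = 0x4C
  'S' = 0x53 → acc = 0x1F
  'V' = 0x56 → acc = 0x49
  ',' = 0x2C → acc = 0x65
  '.' = 0x2E → acc = 0x4B
  '8' = 0x38 → acc = 0x73
  '9' = 0x39 → acc = 0x4A
  ',' = 0x2C → acc = 0x66
  '2' = 0x32 → acc = 0x54
  '.' = 0x2E → acc = 0x7A
  '1' = 0x31 → acc = 0x4B
  '8' = 0x38 → acc = 0x73
  ',' = 0x2C → acc = 0x5F
  '.' = 0x2E → acc = 0x71
  '6' = 0x36 → acc = 0x47
Checksum = 0x47.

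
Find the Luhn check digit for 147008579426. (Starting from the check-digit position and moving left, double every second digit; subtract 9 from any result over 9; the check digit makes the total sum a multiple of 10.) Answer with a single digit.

Partial digits right→left: 6 2 4 9 7 5 8 0 0 7 4 1
Double every second digit counting from the check-digit position (so the 1st, 3rd, 5th, ... of the partial from the right).
  doubled (with −9 where >9): 3 8 5 7 0 8 → sum 31
  kept as-is: 2 9 5 0 7 1 → sum 24
Total = 31 + 24 = 55.
Check digit = (10 − (55 mod 10)) mod 10 = 5.

5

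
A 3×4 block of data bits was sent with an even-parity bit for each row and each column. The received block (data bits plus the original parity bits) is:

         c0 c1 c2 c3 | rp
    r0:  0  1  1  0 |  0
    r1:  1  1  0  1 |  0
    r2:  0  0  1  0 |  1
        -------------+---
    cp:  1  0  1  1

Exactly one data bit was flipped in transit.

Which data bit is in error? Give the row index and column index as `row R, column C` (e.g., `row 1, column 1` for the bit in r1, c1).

Recompute each row's even parity and compare to rp:
  r0: data parity 0, sent rp 0 → ok
  r1: data parity 1, sent rp 0 → mismatch
  r2: data parity 1, sent rp 1 → ok
Recompute each column's even parity and compare to cp:
  c0: data parity 1, sent cp 1 → ok
  c1: data parity 0, sent cp 0 → ok
  c2: data parity 0, sent cp 1 → mismatch
  c3: data parity 1, sent cp 1 → ok
Exactly one row (r1) and one column (c2) fail → the flipped bit is at their intersection.

row 1, column 2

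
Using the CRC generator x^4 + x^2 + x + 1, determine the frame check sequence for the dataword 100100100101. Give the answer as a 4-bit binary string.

Append 4 zeros: 1001001001010000. Divide by 10111 (XOR where the leading bit is 1):
  pos 0: 10010 XOR 10111 = 00101
  pos 2: 10101 XOR 10111 = 00010
  pos 5: 10001 XOR 10111 = 00110
  pos 7: 11001 XOR 10111 = 01110
  pos 8: 11100 XOR 10111 = 01011
  pos 9: 10110 XOR 10111 = 00001
Remainder (last 4 bits) = 0100. This is the CRC / FCS.

0100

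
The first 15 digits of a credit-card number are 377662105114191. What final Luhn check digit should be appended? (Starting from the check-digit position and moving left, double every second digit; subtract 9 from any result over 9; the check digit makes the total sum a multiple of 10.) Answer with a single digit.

8

Partial digits right→left: 1 9 1 4 1 1 5 0 1 2 6 6 7 7 3
Double every second digit counting from the check-digit position (so the 1st, 3rd, 5th, ... of the partial from the right).
  doubled (with −9 where >9): 2 2 2 1 2 3 5 6 → sum 23
  kept as-is: 9 4 1 0 2 6 7 → sum 29
Total = 23 + 29 = 52.
Check digit = (10 − (52 mod 10)) mod 10 = 8.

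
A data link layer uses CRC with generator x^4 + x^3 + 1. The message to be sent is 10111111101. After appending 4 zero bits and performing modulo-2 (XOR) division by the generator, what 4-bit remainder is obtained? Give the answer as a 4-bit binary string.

0010

Append 4 zeros: 101111111010000. Divide by 11001 (XOR where the leading bit is 1):
  pos 0: 10111 XOR 11001 = 01110
  pos 1: 11101 XOR 11001 = 00100
  pos 3: 10011 XOR 11001 = 01010
  pos 4: 10101 XOR 11001 = 01100
  pos 5: 11000 XOR 11001 = 00001
  pos 9: 11000 XOR 11001 = 00001
Remainder (last 4 bits) = 0010. This is the CRC / FCS.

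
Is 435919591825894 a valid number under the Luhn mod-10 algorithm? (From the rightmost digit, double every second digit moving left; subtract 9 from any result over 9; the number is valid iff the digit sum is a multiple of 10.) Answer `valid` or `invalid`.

From the right, keep odd positions and double even positions (subtract 9 from any doubled value over 9):
  doubled (positions 2,4,...): 9 1 7 9 9 9 6 → sum 50
  kept (positions 1,3,...): 4 8 2 1 5 1 5 4 → sum 30
Total = 80.
80 mod 10 = 0, so the number is valid.

valid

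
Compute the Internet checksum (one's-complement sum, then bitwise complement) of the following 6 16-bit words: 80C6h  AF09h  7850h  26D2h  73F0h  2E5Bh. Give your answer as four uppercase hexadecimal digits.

8EC1

One's-complement addition (fold any carry out of bit 15 back into bit 0):
  0x80C6 + 0xAF09 = 0x12FCF → wrap carry → 0x2FD0
  0x2FD0 + 0x7850 = 0x0A820
  0xA820 + 0x26D2 = 0x0CEF2
  0xCEF2 + 0x73F0 = 0x142E2 → wrap carry → 0x42E3
  0x42E3 + 0x2E5B = 0x0713E
One's-complement sum = 0x713E.
Checksum = ~0x713E & 0xFFFF = 0x8EC1.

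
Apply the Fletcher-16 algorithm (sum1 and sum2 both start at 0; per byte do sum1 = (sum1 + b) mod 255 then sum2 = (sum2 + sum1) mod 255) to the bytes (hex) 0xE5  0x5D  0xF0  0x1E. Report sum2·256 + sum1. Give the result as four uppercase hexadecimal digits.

Running sums (mod 255):
  after byte 0 (0xE5): sum1=229, sum2=229
  after byte 1 (0x5D): sum1=67, sum2=41
  after byte 2 (0xF0): sum1=52, sum2=93
  after byte 3 (0x1E): sum1=82, sum2=175
Checksum = sum2·256 + sum1 = 175·256 + 82 = 44882 = 0xAF52.

AF52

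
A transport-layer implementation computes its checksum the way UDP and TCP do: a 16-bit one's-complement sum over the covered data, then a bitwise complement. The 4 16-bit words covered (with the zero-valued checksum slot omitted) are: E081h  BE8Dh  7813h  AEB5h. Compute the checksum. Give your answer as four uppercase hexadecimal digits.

3A27

One's-complement addition (fold any carry out of bit 15 back into bit 0):
  0xE081 + 0xBE8D = 0x19F0E → wrap carry → 0x9F0F
  0x9F0F + 0x7813 = 0x11722 → wrap carry → 0x1723
  0x1723 + 0xAEB5 = 0x0C5D8
One's-complement sum = 0xC5D8.
Checksum = ~0xC5D8 & 0xFFFF = 0x3A27.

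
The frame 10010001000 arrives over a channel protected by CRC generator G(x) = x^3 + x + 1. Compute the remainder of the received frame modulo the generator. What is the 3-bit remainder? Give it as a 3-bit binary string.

Modulo-2 division of 10010001000 by 1011:
  pos 0: 1001 XOR 1011 = 0010
  pos 2: 1000 XOR 1011 = 0011
  pos 4: 1101 XOR 1011 = 0110
  pos 5: 1100 XOR 1011 = 0111
  pos 6: 1110 XOR 1011 = 0101
  pos 7: 1010 XOR 1011 = 0001
Remainder = 001 (nonzero — an error is detected).

001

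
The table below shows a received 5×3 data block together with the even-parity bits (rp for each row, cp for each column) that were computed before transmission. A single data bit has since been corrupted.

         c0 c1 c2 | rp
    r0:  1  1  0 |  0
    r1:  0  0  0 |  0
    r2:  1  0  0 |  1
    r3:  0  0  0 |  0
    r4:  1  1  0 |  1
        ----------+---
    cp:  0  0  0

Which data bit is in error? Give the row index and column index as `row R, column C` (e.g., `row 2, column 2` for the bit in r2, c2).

Recompute each row's even parity and compare to rp:
  r0: data parity 0, sent rp 0 → ok
  r1: data parity 0, sent rp 0 → ok
  r2: data parity 1, sent rp 1 → ok
  r3: data parity 0, sent rp 0 → ok
  r4: data parity 0, sent rp 1 → mismatch
Recompute each column's even parity and compare to cp:
  c0: data parity 1, sent cp 0 → mismatch
  c1: data parity 0, sent cp 0 → ok
  c2: data parity 0, sent cp 0 → ok
Exactly one row (r4) and one column (c0) fail → the flipped bit is at their intersection.

row 4, column 0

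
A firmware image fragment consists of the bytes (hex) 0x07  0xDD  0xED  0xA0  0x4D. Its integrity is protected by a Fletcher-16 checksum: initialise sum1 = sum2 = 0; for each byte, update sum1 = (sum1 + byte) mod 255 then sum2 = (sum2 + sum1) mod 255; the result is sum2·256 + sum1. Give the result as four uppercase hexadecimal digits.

F2C0

Running sums (mod 255):
  after byte 0 (0x07): sum1=7, sum2=7
  after byte 1 (0xDD): sum1=228, sum2=235
  after byte 2 (0xED): sum1=210, sum2=190
  after byte 3 (0xA0): sum1=115, sum2=50
  after byte 4 (0x4D): sum1=192, sum2=242
Checksum = sum2·256 + sum1 = 242·256 + 192 = 62144 = 0xF2C0.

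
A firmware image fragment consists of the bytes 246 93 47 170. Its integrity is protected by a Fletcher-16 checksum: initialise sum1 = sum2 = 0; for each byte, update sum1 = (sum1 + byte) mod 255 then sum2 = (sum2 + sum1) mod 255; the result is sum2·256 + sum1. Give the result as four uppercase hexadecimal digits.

Running sums (mod 255):
  after byte 0 (246): sum1=246, sum2=246
  after byte 1 (93): sum1=84, sum2=75
  after byte 2 (47): sum1=131, sum2=206
  after byte 3 (170): sum1=46, sum2=252
Checksum = sum2·256 + sum1 = 252·256 + 46 = 64558 = 0xFC2E.

FC2E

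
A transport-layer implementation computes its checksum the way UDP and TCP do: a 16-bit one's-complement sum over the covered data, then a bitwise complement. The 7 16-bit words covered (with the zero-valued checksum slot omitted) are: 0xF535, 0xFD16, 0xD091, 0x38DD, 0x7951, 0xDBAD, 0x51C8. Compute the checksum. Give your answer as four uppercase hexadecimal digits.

5D7C

One's-complement addition (fold any carry out of bit 15 back into bit 0):
  0xF535 + 0xFD16 = 0x1F24B → wrap carry → 0xF24C
  0xF24C + 0xD091 = 0x1C2DD → wrap carry → 0xC2DE
  0xC2DE + 0x38DD = 0x0FBBB
  0xFBBB + 0x7951 = 0x1750C → wrap carry → 0x750D
  0x750D + 0xDBAD = 0x150BA → wrap carry → 0x50BB
  0x50BB + 0x51C8 = 0x0A283
One's-complement sum = 0xA283.
Checksum = ~0xA283 & 0xFFFF = 0x5D7C.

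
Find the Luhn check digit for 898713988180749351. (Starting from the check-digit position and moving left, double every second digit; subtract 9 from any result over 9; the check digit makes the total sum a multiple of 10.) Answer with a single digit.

Partial digits right→left: 1 5 3 9 4 7 0 8 1 8 8 9 3 1 7 8 9 8
Double every second digit counting from the check-digit position (so the 1st, 3rd, 5th, ... of the partial from the right).
  doubled (with −9 where >9): 2 6 8 0 2 7 6 5 9 → sum 45
  kept as-is: 5 9 7 8 8 9 1 8 8 → sum 63
Total = 45 + 63 = 108.
Check digit = (10 − (108 mod 10)) mod 10 = 2.

2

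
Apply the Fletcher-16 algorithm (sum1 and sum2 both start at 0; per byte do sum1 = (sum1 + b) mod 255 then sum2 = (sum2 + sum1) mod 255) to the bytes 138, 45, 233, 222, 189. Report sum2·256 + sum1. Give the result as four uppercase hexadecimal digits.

Running sums (mod 255):
  after byte 0 (138): sum1=138, sum2=138
  after byte 1 (45): sum1=183, sum2=66
  after byte 2 (233): sum1=161, sum2=227
  after byte 3 (222): sum1=128, sum2=100
  after byte 4 (189): sum1=62, sum2=162
Checksum = sum2·256 + sum1 = 162·256 + 62 = 41534 = 0xA23E.

A23E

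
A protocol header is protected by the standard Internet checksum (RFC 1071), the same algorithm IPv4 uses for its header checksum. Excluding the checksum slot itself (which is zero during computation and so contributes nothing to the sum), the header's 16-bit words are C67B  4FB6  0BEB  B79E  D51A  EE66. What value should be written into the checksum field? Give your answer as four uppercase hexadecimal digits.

62C2

One's-complement addition (fold any carry out of bit 15 back into bit 0):
  0xC67B + 0x4FB6 = 0x11631 → wrap carry → 0x1632
  0x1632 + 0x0BEB = 0x0221D
  0x221D + 0xB79E = 0x0D9BB
  0xD9BB + 0xD51A = 0x1AED5 → wrap carry → 0xAED6
  0xAED6 + 0xEE66 = 0x19D3C → wrap carry → 0x9D3D
One's-complement sum = 0x9D3D.
Checksum = ~0x9D3D & 0xFFFF = 0x62C2.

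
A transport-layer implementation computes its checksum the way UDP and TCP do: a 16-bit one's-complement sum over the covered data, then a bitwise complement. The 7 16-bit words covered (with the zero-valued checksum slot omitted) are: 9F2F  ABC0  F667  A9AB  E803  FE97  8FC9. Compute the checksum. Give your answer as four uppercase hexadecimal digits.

One's-complement addition (fold any carry out of bit 15 back into bit 0):
  0x9F2F + 0xABC0 = 0x14AEF → wrap carry → 0x4AF0
  0x4AF0 + 0xF667 = 0x14157 → wrap carry → 0x4158
  0x4158 + 0xA9AB = 0x0EB03
  0xEB03 + 0xE803 = 0x1D306 → wrap carry → 0xD307
  0xD307 + 0xFE97 = 0x1D19E → wrap carry → 0xD19F
  0xD19F + 0x8FC9 = 0x16168 → wrap carry → 0x6169
One's-complement sum = 0x6169.
Checksum = ~0x6169 & 0xFFFF = 0x9E96.

9E96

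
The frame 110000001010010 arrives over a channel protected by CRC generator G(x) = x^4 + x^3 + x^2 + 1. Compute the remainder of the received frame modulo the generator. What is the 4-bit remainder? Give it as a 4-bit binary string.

Modulo-2 division of 110000001010010 by 11101:
  pos 0: 11000 XOR 11101 = 00101
  pos 2: 10100 XOR 11101 = 01001
  pos 3: 10010 XOR 11101 = 01111
  pos 4: 11111 XOR 11101 = 00010
  pos 7: 10010 XOR 11101 = 01111
  pos 8: 11110 XOR 11101 = 00011
Remainder = 1110 (nonzero — an error is detected).

1110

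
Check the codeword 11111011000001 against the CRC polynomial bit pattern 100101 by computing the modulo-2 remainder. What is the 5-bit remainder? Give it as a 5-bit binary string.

00001

Modulo-2 division of 11111011000001 by 100101:
  pos 0: 111110 XOR 100101 = 011011
  pos 1: 110111 XOR 100101 = 010010
  pos 2: 100101 XOR 100101 = 000000
Remainder = 00001 (nonzero — an error is detected).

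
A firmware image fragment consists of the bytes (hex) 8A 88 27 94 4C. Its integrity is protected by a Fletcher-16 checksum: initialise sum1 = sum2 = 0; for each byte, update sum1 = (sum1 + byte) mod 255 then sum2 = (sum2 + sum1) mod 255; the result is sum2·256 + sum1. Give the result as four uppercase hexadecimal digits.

Running sums (mod 255):
  after byte 0 (8A): sum1=138, sum2=138
  after byte 1 (88): sum1=19, sum2=157
  after byte 2 (27): sum1=58, sum2=215
  after byte 3 (94): sum1=206, sum2=166
  after byte 4 (4C): sum1=27, sum2=193
Checksum = sum2·256 + sum1 = 193·256 + 27 = 49435 = 0xC11B.

C11B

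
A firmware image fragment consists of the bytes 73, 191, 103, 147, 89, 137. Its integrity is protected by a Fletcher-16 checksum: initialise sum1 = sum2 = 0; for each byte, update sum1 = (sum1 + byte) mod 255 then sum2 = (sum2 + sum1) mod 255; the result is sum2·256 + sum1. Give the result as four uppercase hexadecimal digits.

Running sums (mod 255):
  after byte 0 (73): sum1=73, sum2=73
  after byte 1 (191): sum1=9, sum2=82
  after byte 2 (103): sum1=112, sum2=194
  after byte 3 (147): sum1=4, sum2=198
  after byte 4 (89): sum1=93, sum2=36
  after byte 5 (137): sum1=230, sum2=11
Checksum = sum2·256 + sum1 = 11·256 + 230 = 3046 = 0x0BE6.

0BE6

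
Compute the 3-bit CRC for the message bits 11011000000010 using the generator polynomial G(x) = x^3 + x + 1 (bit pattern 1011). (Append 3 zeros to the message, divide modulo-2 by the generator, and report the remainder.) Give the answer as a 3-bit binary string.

Append 3 zeros: 11011000000010000. Divide by 1011 (XOR where the leading bit is 1):
  pos 0: 1101 XOR 1011 = 0110
  pos 1: 1101 XOR 1011 = 0110
  pos 2: 1100 XOR 1011 = 0111
  pos 3: 1110 XOR 1011 = 0101
  pos 4: 1010 XOR 1011 = 0001
  pos 7: 1000 XOR 1011 = 0011
  pos 9: 1101 XOR 1011 = 0110
  pos 10: 1100 XOR 1011 = 0111
  pos 11: 1110 XOR 1011 = 0101
  pos 12: 1010 XOR 1011 = 0001
Remainder (last 3 bits) = 010. This is the CRC / FCS.

010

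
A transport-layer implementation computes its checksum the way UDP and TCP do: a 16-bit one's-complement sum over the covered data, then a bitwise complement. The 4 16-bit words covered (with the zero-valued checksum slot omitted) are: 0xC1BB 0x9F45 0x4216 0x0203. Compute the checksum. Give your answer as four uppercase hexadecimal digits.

One's-complement addition (fold any carry out of bit 15 back into bit 0):
  0xC1BB + 0x9F45 = 0x16100 → wrap carry → 0x6101
  0x6101 + 0x4216 = 0x0A317
  0xA317 + 0x0203 = 0x0A51A
One's-complement sum = 0xA51A.
Checksum = ~0xA51A & 0xFFFF = 0x5AE5.

5AE5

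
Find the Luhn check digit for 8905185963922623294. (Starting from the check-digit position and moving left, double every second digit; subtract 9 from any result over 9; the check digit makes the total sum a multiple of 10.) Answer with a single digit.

Partial digits right→left: 4 9 2 3 2 6 2 2 9 3 6 9 5 8 1 5 0 9 8
Double every second digit counting from the check-digit position (so the 1st, 3rd, 5th, ... of the partial from the right).
  doubled (with −9 where >9): 8 4 4 4 9 3 1 2 0 7 → sum 42
  kept as-is: 9 3 6 2 3 9 8 5 9 → sum 54
Total = 42 + 54 = 96.
Check digit = (10 − (96 mod 10)) mod 10 = 4.

4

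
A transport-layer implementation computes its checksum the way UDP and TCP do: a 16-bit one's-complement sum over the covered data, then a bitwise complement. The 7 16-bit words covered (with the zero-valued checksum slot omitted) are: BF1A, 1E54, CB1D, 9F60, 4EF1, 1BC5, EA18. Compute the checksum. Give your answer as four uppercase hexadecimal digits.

6343

One's-complement addition (fold any carry out of bit 15 back into bit 0):
  0xBF1A + 0x1E54 = 0x0DD6E
  0xDD6E + 0xCB1D = 0x1A88B → wrap carry → 0xA88C
  0xA88C + 0x9F60 = 0x147EC → wrap carry → 0x47ED
  0x47ED + 0x4EF1 = 0x096DE
  0x96DE + 0x1BC5 = 0x0B2A3
  0xB2A3 + 0xEA18 = 0x19CBB → wrap carry → 0x9CBC
One's-complement sum = 0x9CBC.
Checksum = ~0x9CBC & 0xFFFF = 0x6343.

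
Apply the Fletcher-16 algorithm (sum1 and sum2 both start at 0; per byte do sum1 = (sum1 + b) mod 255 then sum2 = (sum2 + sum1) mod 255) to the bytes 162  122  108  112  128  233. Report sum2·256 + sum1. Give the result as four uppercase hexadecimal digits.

Running sums (mod 255):
  after byte 0 (162): sum1=162, sum2=162
  after byte 1 (122): sum1=29, sum2=191
  after byte 2 (108): sum1=137, sum2=73
  after byte 3 (112): sum1=249, sum2=67
  after byte 4 (128): sum1=122, sum2=189
  after byte 5 (233): sum1=100, sum2=34
Checksum = sum2·256 + sum1 = 34·256 + 100 = 8804 = 0x2264.

2264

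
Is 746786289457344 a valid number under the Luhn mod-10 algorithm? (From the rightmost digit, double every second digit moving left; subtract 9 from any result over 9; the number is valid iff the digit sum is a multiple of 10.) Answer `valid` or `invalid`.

invalid

From the right, keep odd positions and double even positions (subtract 9 from any doubled value over 9):
  doubled (positions 2,4,...): 8 5 8 7 3 5 8 → sum 44
  kept (positions 1,3,...): 4 3 5 9 2 8 6 7 → sum 44
Total = 88.
88 mod 10 = 8, so the number is invalid.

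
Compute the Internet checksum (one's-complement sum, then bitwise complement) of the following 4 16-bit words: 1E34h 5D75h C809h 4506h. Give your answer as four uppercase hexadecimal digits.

One's-complement addition (fold any carry out of bit 15 back into bit 0):
  0x1E34 + 0x5D75 = 0x07BA9
  0x7BA9 + 0xC809 = 0x143B2 → wrap carry → 0x43B3
  0x43B3 + 0x4506 = 0x088B9
One's-complement sum = 0x88B9.
Checksum = ~0x88B9 & 0xFFFF = 0x7746.

7746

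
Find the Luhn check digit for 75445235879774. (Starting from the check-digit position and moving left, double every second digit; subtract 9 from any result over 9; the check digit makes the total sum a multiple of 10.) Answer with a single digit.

Partial digits right→left: 4 7 7 9 7 8 5 3 2 5 4 4 5 7
Double every second digit counting from the check-digit position (so the 1st, 3rd, 5th, ... of the partial from the right).
  doubled (with −9 where >9): 8 5 5 1 4 8 1 → sum 32
  kept as-is: 7 9 8 3 5 4 7 → sum 43
Total = 32 + 43 = 75.
Check digit = (10 − (75 mod 10)) mod 10 = 5.

5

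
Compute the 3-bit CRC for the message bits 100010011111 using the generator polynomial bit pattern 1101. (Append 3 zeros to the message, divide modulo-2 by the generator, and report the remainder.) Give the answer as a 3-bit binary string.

010

Append 3 zeros: 100010011111000. Divide by 1101 (XOR where the leading bit is 1):
  pos 0: 1000 XOR 1101 = 0101
  pos 1: 1011 XOR 1101 = 0110
  pos 2: 1100 XOR 1101 = 0001
  pos 5: 1011 XOR 1101 = 0110
  pos 6: 1101 XOR 1101 = 0000
  pos 10: 1100 XOR 1101 = 0001
Remainder (last 3 bits) = 010. This is the CRC / FCS.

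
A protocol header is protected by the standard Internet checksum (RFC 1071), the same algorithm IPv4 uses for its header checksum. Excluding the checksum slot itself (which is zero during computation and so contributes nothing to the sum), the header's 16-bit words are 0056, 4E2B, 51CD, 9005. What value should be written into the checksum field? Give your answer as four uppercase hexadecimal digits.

CFAB

One's-complement addition (fold any carry out of bit 15 back into bit 0):
  0x0056 + 0x4E2B = 0x04E81
  0x4E81 + 0x51CD = 0x0A04E
  0xA04E + 0x9005 = 0x13053 → wrap carry → 0x3054
One's-complement sum = 0x3054.
Checksum = ~0x3054 & 0xFFFF = 0xCFAB.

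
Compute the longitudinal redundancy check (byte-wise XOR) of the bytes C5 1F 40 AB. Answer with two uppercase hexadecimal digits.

31

XOR the bytes together:
  start with 0xC5
  0xC5 ⊕ 0x1F = 0xDA
  0xDA ⊕ 0x40 = 0x9A
  0x9A ⊕ 0xAB = 0x31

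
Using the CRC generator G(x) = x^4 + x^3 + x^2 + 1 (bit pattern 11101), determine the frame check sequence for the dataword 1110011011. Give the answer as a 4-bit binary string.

1101

Append 4 zeros: 11100110110000. Divide by 11101 (XOR where the leading bit is 1):
  pos 0: 11100 XOR 11101 = 00001
  pos 4: 11101 XOR 11101 = 00000
  pos 9: 10000 XOR 11101 = 01101
Remainder (last 4 bits) = 1101. This is the CRC / FCS.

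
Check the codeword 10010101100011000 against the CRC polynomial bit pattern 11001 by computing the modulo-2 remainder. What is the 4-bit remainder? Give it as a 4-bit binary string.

Modulo-2 division of 10010101100011000 by 11001:
  pos 0: 10010 XOR 11001 = 01011
  pos 1: 10111 XOR 11001 = 01110
  pos 2: 11100 XOR 11001 = 00101
  pos 4: 10111 XOR 11001 = 01110
  pos 5: 11100 XOR 11001 = 00101
  pos 7: 10100 XOR 11001 = 01101
  pos 8: 11011 XOR 11001 = 00010
  pos 11: 10100 XOR 11001 = 01101
  pos 12: 11010 XOR 11001 = 00011
Remainder = 0011 (nonzero — an error is detected).

0011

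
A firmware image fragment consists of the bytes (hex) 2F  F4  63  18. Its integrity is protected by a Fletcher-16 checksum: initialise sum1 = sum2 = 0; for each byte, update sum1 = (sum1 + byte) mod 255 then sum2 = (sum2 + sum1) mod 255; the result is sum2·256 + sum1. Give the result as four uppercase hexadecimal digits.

Running sums (mod 255):
  after byte 0 (2F): sum1=47, sum2=47
  after byte 1 (F4): sum1=36, sum2=83
  after byte 2 (63): sum1=135, sum2=218
  after byte 3 (18): sum1=159, sum2=122
Checksum = sum2·256 + sum1 = 122·256 + 159 = 31391 = 0x7A9F.

7A9F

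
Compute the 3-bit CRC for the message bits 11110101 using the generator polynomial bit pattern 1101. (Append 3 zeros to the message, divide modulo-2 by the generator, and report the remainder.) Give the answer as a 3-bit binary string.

100

Append 3 zeros: 11110101000. Divide by 1101 (XOR where the leading bit is 1):
  pos 0: 1111 XOR 1101 = 0010
  pos 2: 1001 XOR 1101 = 0100
  pos 3: 1000 XOR 1101 = 0101
  pos 4: 1011 XOR 1101 = 0110
  pos 5: 1100 XOR 1101 = 0001
Remainder (last 3 bits) = 100. This is the CRC / FCS.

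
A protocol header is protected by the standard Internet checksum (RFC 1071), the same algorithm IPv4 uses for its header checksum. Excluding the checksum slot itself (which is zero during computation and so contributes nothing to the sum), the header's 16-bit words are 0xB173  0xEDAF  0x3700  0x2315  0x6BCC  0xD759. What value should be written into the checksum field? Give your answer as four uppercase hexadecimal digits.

C3A0

One's-complement addition (fold any carry out of bit 15 back into bit 0):
  0xB173 + 0xEDAF = 0x19F22 → wrap carry → 0x9F23
  0x9F23 + 0x3700 = 0x0D623
  0xD623 + 0x2315 = 0x0F938
  0xF938 + 0x6BCC = 0x16504 → wrap carry → 0x6505
  0x6505 + 0xD759 = 0x13C5E → wrap carry → 0x3C5F
One's-complement sum = 0x3C5F.
Checksum = ~0x3C5F & 0xFFFF = 0xC3A0.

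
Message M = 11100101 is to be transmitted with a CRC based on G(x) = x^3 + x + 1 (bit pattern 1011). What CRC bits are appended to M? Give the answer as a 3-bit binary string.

Append 3 zeros: 11100101000. Divide by 1011 (XOR where the leading bit is 1):
  pos 0: 1110 XOR 1011 = 0101
  pos 1: 1010 XOR 1011 = 0001
  pos 4: 1101 XOR 1011 = 0110
  pos 5: 1100 XOR 1011 = 0111
  pos 6: 1110 XOR 1011 = 0101
  pos 7: 1010 XOR 1011 = 0001
Remainder (last 3 bits) = 001. This is the CRC / FCS.

001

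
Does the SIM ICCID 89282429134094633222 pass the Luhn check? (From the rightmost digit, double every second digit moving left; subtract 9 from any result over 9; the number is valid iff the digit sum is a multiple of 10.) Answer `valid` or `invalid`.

From the right, keep odd positions and double even positions (subtract 9 from any doubled value over 9):
  doubled (positions 2,4,...): 4 6 3 9 8 2 4 4 4 7 → sum 51
  kept (positions 1,3,...): 2 2 3 4 0 3 9 4 8 9 → sum 44
Total = 95.
95 mod 10 = 5, so the number is invalid.

invalid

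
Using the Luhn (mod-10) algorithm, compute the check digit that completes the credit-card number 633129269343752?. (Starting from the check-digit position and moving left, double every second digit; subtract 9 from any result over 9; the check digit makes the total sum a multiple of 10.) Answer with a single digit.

7

Partial digits right→left: 2 5 7 3 4 3 9 6 2 9 2 1 3 3 6
Double every second digit counting from the check-digit position (so the 1st, 3rd, 5th, ... of the partial from the right).
  doubled (with −9 where >9): 4 5 8 9 4 4 6 3 → sum 43
  kept as-is: 5 3 3 6 9 1 3 → sum 30
Total = 43 + 30 = 73.
Check digit = (10 − (73 mod 10)) mod 10 = 7.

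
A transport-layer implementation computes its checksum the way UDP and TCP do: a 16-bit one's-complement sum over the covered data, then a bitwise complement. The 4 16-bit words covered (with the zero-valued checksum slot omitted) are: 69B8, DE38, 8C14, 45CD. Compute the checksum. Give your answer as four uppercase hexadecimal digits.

E62C

One's-complement addition (fold any carry out of bit 15 back into bit 0):
  0x69B8 + 0xDE38 = 0x147F0 → wrap carry → 0x47F1
  0x47F1 + 0x8C14 = 0x0D405
  0xD405 + 0x45CD = 0x119D2 → wrap carry → 0x19D3
One's-complement sum = 0x19D3.
Checksum = ~0x19D3 & 0xFFFF = 0xE62C.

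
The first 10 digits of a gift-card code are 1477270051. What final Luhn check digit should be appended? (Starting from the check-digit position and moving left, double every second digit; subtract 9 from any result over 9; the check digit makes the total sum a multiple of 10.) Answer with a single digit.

5

Partial digits right→left: 1 5 0 0 7 2 7 7 4 1
Double every second digit counting from the check-digit position (so the 1st, 3rd, 5th, ... of the partial from the right).
  doubled (with −9 where >9): 2 0 5 5 8 → sum 20
  kept as-is: 5 0 2 7 1 → sum 15
Total = 20 + 15 = 35.
Check digit = (10 − (35 mod 10)) mod 10 = 5.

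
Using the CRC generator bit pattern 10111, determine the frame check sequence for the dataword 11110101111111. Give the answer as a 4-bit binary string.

1100

Append 4 zeros: 111101011111110000. Divide by 10111 (XOR where the leading bit is 1):
  pos 0: 11110 XOR 10111 = 01001
  pos 1: 10011 XOR 10111 = 00100
  pos 3: 10001 XOR 10111 = 00110
  pos 5: 11011 XOR 10111 = 01100
  pos 6: 11001 XOR 10111 = 01110
  pos 7: 11101 XOR 10111 = 01010
  pos 8: 10101 XOR 10111 = 00010
  pos 11: 10100 XOR 10111 = 00011
Remainder (last 4 bits) = 1100. This is the CRC / FCS.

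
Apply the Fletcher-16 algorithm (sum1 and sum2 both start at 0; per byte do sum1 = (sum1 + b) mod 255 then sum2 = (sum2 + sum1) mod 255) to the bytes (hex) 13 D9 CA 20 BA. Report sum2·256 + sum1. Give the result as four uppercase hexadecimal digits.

Running sums (mod 255):
  after byte 0 (13): sum1=19, sum2=19
  after byte 1 (D9): sum1=236, sum2=0
  after byte 2 (CA): sum1=183, sum2=183
  after byte 3 (20): sum1=215, sum2=143
  after byte 4 (BA): sum1=146, sum2=34
Checksum = sum2·256 + sum1 = 34·256 + 146 = 8850 = 0x2292.

2292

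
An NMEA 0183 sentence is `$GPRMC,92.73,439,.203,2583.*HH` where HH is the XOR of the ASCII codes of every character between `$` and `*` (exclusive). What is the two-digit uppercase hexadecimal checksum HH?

69

XOR the ASCII codes of the payload characters:
  'G' = 0x47 → acc = 0x47
  'P' = 0x50 → acc = 0x17
  'R' = 0x52 → acc = 0x45
  'M' = 0x4D → acc = 0x08
  'C' = 0x43 → acc = 0x4B
  ',' = 0x2C → acc = 0x67
  '9' = 0x39 → acc = 0x5E
  '2' = 0x32 → acc = 0x6C
  '.' = 0x2E → acc = 0x42
  '7' = 0x37 → acc = 0x75
  '3' = 0x33 → acc = 0x46
  ',' = 0x2C → acc = 0x6A
  '4' = 0x34 → acc = 0x5E
  '3' = 0x33 → acc = 0x6D
  '9' = 0x39 → acc = 0x54
  ',' = 0x2C → acc = 0x78
  '.' = 0x2E → acc = 0x56
  '2' = 0x32 → acc = 0x64
  '0' = 0x30 → acc = 0x54
  '3' = 0x33 → acc = 0x67
  ',' = 0x2C → acc = 0x4B
  '2' = 0x32 → acc = 0x79
  '5' = 0x35 → acc = 0x4C
  '8' = 0x38 → acc = 0x74
  '3' = 0x33 → acc = 0x47
  '.' = 0x2E → acc = 0x69
Checksum = 0x69.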